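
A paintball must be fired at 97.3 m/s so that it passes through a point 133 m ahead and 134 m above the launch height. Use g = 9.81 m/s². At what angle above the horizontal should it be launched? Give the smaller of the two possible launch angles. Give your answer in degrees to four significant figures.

Trajectory: y = x tanθ − g x² (1 + tan²θ)/(2v₀²). With x = 133, y = 134, v₀ = 97.3, g = 9.81:
9.165 tan²θ − 133 tanθ + (143.2) = 0.
tanθ = [133 ± √(133² − 4 × 9.165 × (143.2))] / (2 × 9.165) = (133 ± 111.5) / 18.33, giving tanθ = 1.171 or 13.34.
θ = 49.50° or 85.71°; the smaller is 49.50°.

49.50°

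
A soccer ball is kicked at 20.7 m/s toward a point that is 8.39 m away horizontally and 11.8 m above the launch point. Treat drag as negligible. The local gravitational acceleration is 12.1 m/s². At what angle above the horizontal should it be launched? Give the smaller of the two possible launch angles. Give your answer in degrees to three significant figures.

Trajectory: y = x tanθ − g x² (1 + tan²θ)/(2v₀²). With x = 8.39, y = 11.8, v₀ = 20.7, g = 12.1:
0.9939 tan²θ − 8.39 tanθ + (12.79) = 0.
tanθ = [8.39 ± √(8.39² − 4 × 0.9939 × (12.79))] / (2 × 0.9939) = (8.39 ± 4.419) / 1.988, giving tanθ = 1.998 or 6.444.
θ = 63.41° or 81.18°; the smaller is 63.41°.

63.4°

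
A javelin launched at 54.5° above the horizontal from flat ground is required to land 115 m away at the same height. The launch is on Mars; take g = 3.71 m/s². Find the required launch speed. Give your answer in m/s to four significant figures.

On level ground R = v₀² sin 2θ / g ⇒ v₀ = √(gR / sin 2θ).
v₀ = √(3.71 × 115 / sin 109.0°) = √(426.6 / 0.9455) = √451.23 = 21.24 m/s.

21.24 m/s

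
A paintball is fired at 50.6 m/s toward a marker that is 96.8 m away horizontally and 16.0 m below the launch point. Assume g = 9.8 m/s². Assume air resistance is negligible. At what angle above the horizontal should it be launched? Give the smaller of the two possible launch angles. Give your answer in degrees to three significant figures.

Trajectory: y = x tanθ − g x² (1 + tan²θ)/(2v₀²). With x = 96.8, y = −16.0, v₀ = 50.6, g = 9.80:
17.93 tan²θ − 96.8 tanθ + (1.933) = 0.
tanθ = [96.8 ± √(96.8² − 4 × 17.93 × (1.933))] / (2 × 17.93) = (96.8 ± 96.08) / 35.87, giving tanθ = 0.02004 or 5.378.
θ = 1.148° or 79.47°; the smaller is 1.148°.

1.15°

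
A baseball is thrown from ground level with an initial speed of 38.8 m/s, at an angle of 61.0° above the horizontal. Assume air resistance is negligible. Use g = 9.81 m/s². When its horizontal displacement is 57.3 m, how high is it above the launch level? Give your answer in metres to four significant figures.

Horizontal component vₓ = 38.80 cos 61.0° = 18.81 m/s; vertical v_y0 = 38.80 sin 61.0° = 33.94 m/s.
x = vₓ t ⇒ t = 57.3/18.81 = 3.046 s.
Height: y = v_y0 t − ½ g t² = 33.94 × 3.046 − 4.905 × 3.046² = 103.4 − 45.51 = 57.86 m.

57.86 m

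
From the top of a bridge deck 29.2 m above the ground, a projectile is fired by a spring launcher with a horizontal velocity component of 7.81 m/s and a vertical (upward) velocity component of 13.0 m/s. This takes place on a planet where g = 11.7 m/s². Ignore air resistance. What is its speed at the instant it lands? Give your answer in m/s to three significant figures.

The projectile lands when y = 29.2 + (13.00) t − ½·11.7·t² = 0. Positive root: t = (13.00 + √(13.00² + 2·11.7·29.2)) / 11.7 = (13.00 + 29.19) / 11.7 = 3.606 s.
Vertical velocity at impact: v_y = v_y0 − g t = 13.00 − 11.7 × 3.606 = −29.19 m/s.
Speed: |v| = √(vₓ² + v_y²) = √(7.810² + 29.19²) = 30.22 m/s.

30.2 m/s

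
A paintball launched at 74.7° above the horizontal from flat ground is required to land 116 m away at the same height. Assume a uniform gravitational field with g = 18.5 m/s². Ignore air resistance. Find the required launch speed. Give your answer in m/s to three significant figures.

From R = (v₀² / g) sin 2θ: v₀ = √(gR / sin 2θ).
v₀ = √(18.5 × 116 / sin 149.4°) = √(2146 / 0.5090) = √4215.8 = 64.93 m/s.

64.9 m/s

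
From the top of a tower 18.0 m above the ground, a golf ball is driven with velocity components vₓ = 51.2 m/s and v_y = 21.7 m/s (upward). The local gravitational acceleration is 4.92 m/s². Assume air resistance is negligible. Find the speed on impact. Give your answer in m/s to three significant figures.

57.2 m/s

Vertical motion (up positive, ground at y = 0): 2.460 t² − (21.70) t − 18.0 = 0, so t = (21.70 + √(21.70² + 2·4.92·18.0)) / 4.92 = (21.70 + 25.46) / 4.92 = 9.585 s.
Vertical velocity at impact: v_y = v_y0 − g t = 21.70 − 4.92 × 9.585 = −25.46 m/s.
Speed: |v| = √(vₓ² + v_y²) = √(51.20² + 25.46²) = 57.18 m/s.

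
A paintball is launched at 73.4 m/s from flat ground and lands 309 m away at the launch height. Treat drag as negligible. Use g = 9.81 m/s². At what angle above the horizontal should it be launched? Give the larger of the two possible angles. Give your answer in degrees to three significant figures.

72.9°

R = v₀² sin 2θ / g gives sin 2θ = gR/v₀² = 9.81·309/73.4² = 0.5626.
2θ = 34.24° or 180° − 34.24° = 145.8°, so θ = 17.12° or 72.88°.
The larger angle is 72.88°.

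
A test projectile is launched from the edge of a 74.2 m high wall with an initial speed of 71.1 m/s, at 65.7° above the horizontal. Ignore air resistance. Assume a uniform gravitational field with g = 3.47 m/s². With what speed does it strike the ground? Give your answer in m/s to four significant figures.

Components: vₓ = 71.10 cos 65.7° = 29.26 m/s, v_y0 = 71.10 sin 65.7° = 64.80 m/s.
Vertical motion (up positive, ground at y = 0): 1.735 t² − (64.80) t − 74.2 = 0, so t = (64.80 + √(64.80² + 2·3.47·74.2)) / 3.47 = (64.80 + 68.66) / 3.47 = 38.46 s.
Vertical velocity at impact: v_y = v_y0 − g t = 64.80 − 3.47 × 38.46 = −68.66 m/s.
Speed: |v| = √(vₓ² + v_y²) = √(29.26² + 68.66²) = 74.63 m/s.

74.63 m/s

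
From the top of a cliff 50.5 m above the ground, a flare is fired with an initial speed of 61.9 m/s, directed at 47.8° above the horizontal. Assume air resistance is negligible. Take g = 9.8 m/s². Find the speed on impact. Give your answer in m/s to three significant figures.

Components: vₓ = 61.90 cos 47.8° = 41.58 m/s, v_y0 = 61.90 sin 47.8° = 45.86 m/s.
With up positive and y = 0 at the ground: y(t) = 50.5 + (45.86) t − 4.900 t². Setting y = 0 and taking the positive root: t = [45.86 + √(45.86² + 2·9.80·50.5)] / 9.80 = (45.86 + 55.61) / 9.80 = 10.35 s.
Vertical velocity at impact: v_y = v_y0 − g t = 45.86 − 9.80 × 10.35 = −55.61 m/s.
Speed: |v| = √(vₓ² + v_y²) = √(41.58² + 55.61²) = 69.44 m/s.

69.4 m/s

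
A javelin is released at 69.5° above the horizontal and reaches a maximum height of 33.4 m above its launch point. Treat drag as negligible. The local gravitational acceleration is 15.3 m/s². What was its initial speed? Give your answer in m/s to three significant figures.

At the peak v_y = 0, so v_y0 = √(2gH) = √(2 × 15.3 × 33.4) = 31.97 m/s.
v_y0 = v₀ sin θ ⇒ v₀ = 31.97 / sin 69.5° = 34.13 m/s.

34.1 m/s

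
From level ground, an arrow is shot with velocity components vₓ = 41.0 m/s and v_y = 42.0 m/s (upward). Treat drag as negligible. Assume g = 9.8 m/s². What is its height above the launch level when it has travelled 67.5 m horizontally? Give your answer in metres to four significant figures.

Time to reach x = 67.5 m: t = x/vₓ = 67.5/41.00 = 1.646 s.
Height: y = v_y0 t − ½ g t² = 42.00 × 1.646 − 4.900 × 1.646² = 69.15 − 13.28 = 55.87 m.

55.87 m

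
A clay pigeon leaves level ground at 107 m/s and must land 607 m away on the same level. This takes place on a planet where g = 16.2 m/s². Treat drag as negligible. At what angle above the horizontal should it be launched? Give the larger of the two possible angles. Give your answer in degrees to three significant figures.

From R = (v₀²/g) sin 2θ: sin 2θ = 16.2 × 607 / 11449 = 0.8589.
2θ = 59.19° or 180° − 59.19° = 120.8°, so θ = 29.60° or 60.40°.
The larger angle is 60.40°.

60.4°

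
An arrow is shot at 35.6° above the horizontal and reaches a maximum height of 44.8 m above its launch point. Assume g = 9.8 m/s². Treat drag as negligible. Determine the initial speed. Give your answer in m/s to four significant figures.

50.90 m/s

At the peak v_y = 0, so v_y0 = √(2gH) = √(2 × 9.80 × 44.8) = 29.63 m/s.
v_y0 = v₀ sin θ ⇒ v₀ = 29.63 / sin 35.6° = 50.90 m/s.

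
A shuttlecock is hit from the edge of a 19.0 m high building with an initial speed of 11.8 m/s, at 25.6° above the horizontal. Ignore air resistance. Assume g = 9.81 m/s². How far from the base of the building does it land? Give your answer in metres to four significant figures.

27.19 m

Resolve: vₓ = 11.80 cos 25.6° = 10.64 m/s and v_y0 = 11.80 sin 25.6° = 5.099 m/s.
The projectile lands when y = 19.0 + (5.099) t − ½·9.81·t² = 0. Positive root: t = (5.099 + √(5.099² + 2·9.81·19.0)) / 9.81 = (5.099 + 19.97) / 9.81 = 2.555 s.
Horizontal distance: R = vₓ t = 10.64 × 2.555 = 27.19 m.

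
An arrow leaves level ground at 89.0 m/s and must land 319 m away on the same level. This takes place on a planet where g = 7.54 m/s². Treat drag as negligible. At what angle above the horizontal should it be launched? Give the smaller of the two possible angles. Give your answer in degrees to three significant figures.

R = v₀² sin 2θ / g gives sin 2θ = gR/v₀² = 7.54·319/89.0² = 0.3037.
2θ = 17.68° or 180° − 17.68° = 162.3°, so θ = 8.839° or 81.16°.
The smaller angle is 8.839°.

8.84°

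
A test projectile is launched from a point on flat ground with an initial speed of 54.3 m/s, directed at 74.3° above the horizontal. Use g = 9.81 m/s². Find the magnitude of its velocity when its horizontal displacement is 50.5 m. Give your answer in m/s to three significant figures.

23.7 m/s

Resolve: vₓ = 54.30 cos 74.3° = 14.69 m/s and v_y0 = 54.30 sin 74.3° = 52.27 m/s.
x = vₓ t ⇒ t = 50.5/14.69 = 3.437 s.
Vertical velocity there: v_y = v_y0 − g t = 52.27 − 9.81 × 3.437 = 18.56 m/s.
Speed: √(vₓ² + v_y²) = √(14.69² + 18.56²) = 23.67 m/s.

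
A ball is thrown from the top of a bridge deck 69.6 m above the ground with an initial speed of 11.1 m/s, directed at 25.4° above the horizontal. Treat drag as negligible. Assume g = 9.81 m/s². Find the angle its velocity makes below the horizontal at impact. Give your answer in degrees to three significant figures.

74.9°

Horizontal component vₓ = 11.10 cos 25.4° = 10.03 m/s; vertical v_y0 = 11.10 sin 25.4° = 4.761 m/s.
Vertical motion (up positive, ground at y = 0): 4.905 t² − (4.761) t − 69.6 = 0, so t = (4.761 + √(4.761² + 2·9.81·69.6)) / 9.81 = (4.761 + 37.26) / 9.81 = 4.283 s.
At impact: v_y = v_y0 − g t = −37.26 m/s; vₓ = 10.03 m/s.
Angle below horizontal: arctan(|v_y|/vₓ) = arctan(37.26/10.03) = 74.94°.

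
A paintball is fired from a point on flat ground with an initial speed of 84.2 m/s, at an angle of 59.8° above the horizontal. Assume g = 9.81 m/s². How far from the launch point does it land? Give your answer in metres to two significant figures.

630 m

Horizontal component vₓ = 84.20 cos 59.8° = 42.35 m/s; vertical v_y0 = 84.20 sin 59.8° = 72.77 m/s.
Flight time T = 2 v_y0 / g = 14.84 s.
Horizontal distance R = vₓ T = 42.35 × 14.84 = 628.4 m.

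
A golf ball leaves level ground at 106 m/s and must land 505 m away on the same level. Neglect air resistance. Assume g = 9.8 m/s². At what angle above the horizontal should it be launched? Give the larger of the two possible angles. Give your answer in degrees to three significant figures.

76.9°

From R = (v₀²/g) sin 2θ: sin 2θ = 9.80 × 505 / 11236 = 0.4405.
2θ = 26.13° or 180° − 26.13° = 153.9°, so θ = 13.07° or 76.93°.
The larger angle is 76.93°.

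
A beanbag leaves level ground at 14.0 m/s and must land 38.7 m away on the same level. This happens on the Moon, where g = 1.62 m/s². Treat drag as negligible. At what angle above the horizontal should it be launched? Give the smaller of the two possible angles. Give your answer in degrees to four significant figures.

9.327°

R = v₀² sin 2θ / g gives sin 2θ = gR/v₀² = 1.62·38.7/14.0² = 0.3199.
2θ = 18.65° or 180° − 18.65° = 161.3°, so θ = 9.327° or 80.67°.
The smaller angle is 9.327°.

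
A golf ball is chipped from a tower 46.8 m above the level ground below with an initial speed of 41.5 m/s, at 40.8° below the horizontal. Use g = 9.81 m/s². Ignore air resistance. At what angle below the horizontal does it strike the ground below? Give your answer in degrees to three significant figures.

52.3°

Components: vₓ = 41.50 cos 40.8° = 31.42 m/s, v_y0 = −27.12 m/s (downward).
Vertical motion (up positive, ground at y = 0): 4.905 t² − (−27.12) t − 46.8 = 0, so t = (−27.12 + √(27.12² + 2·9.81·46.8)) / 9.81 = (−27.12 + 40.66) / 9.81 = 1.381 s.
At impact: v_y = v_y0 − g t = −40.66 m/s; vₓ = 31.42 m/s.
Angle below horizontal: arctan(|v_y|/vₓ) = arctan(40.66/31.42) = 52.31°.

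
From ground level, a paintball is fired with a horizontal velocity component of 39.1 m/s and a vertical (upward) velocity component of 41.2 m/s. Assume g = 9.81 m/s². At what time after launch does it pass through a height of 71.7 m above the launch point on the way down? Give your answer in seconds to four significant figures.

Height y(t) = 41.20 t − 4.905 t² = 71.7 gives 4.905 t² − 41.20 t + 71.7 = 0.
t = [41.20 ± √(41.20² − 2·9.81·71.7)] / 9.81 = (41.20 ± 17.05) / 9.81, so t = 2.462 s or t = 5.938 s.
The descending-branch root is 5.938 s.

5.938 s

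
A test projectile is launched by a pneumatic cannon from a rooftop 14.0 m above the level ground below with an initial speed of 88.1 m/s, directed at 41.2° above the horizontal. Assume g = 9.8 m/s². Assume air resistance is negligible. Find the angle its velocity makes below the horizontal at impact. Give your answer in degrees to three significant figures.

Resolve: vₓ = 88.10 cos 41.2° = 66.29 m/s and v_y0 = 88.10 sin 41.2° = 58.03 m/s.
The projectile lands when y = 14.0 + (58.03) t − ½·9.80·t² = 0. Positive root: t = (58.03 + √(58.03² + 2·9.80·14.0)) / 9.80 = (58.03 + 60.35) / 9.80 = 12.08 s.
At impact: v_y = v_y0 − g t = −60.35 m/s; vₓ = 66.29 m/s.
Angle below horizontal: arctan(|v_y|/vₓ) = arctan(60.35/66.29) = 42.31°.

42.3°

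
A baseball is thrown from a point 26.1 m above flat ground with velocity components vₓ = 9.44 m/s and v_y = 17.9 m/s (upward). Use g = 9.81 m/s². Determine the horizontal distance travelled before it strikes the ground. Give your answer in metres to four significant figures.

44.99 m

With up positive and y = 0 at the ground: y(t) = 26.1 + (17.90) t − 4.905 t². Setting y = 0 and taking the positive root: t = [17.90 + √(17.90² + 2·9.81·26.1)] / 9.81 = (17.90 + 28.85) / 9.81 = 4.766 s.
Horizontal distance: R = vₓ t = 9.440 × 4.766 = 44.99 m.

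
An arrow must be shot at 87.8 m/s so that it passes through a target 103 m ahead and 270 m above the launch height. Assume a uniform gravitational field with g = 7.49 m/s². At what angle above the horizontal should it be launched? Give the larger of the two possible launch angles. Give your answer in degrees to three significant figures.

Trajectory: y = x tanθ − g x² (1 + tan²θ)/(2v₀²). With x = 103, y = 270, v₀ = 87.8, g = 7.49:
5.154 tan²θ − 103 tanθ + (275.2) = 0.
tanθ = [103 ± √(103² − 4 × 5.154 × (275.2))] / (2 × 5.154) = (103 ± 70.26) / 10.31, giving tanθ = 3.176 or 16.81.
θ = 72.52° or 86.60°; the larger is 86.60°.

86.6°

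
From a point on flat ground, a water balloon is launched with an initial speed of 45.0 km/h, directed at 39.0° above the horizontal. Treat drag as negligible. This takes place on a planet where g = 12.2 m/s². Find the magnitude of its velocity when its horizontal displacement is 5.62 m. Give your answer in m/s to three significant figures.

Convert: 45.0 km/h = 45.0/3.6 = 12.50 m/s.
Resolve: vₓ = 12.50 cos 39.0° = 9.714 m/s and v_y0 = 12.50 sin 39.0° = 7.867 m/s.
Time to reach x = 5.62 m: t = x/vₓ = 5.62/9.714 = 0.5785 s.
Vertical velocity there: v_y = v_y0 − g t = 7.867 − 12.2 × 0.5785 = 0.8085 m/s.
Speed: √(vₓ² + v_y²) = √(9.714² + 0.8085²) = 9.748 m/s.

9.75 m/s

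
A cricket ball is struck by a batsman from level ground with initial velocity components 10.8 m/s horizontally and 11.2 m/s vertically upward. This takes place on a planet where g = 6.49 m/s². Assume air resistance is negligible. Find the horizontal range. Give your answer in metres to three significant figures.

Time aloft: T = 2 v_y0 / g = 2 × 11.20 / 6.49 = 3.451 s.
Horizontal distance R = vₓ T = 10.80 × 3.451 = 37.28 m.

37.3 m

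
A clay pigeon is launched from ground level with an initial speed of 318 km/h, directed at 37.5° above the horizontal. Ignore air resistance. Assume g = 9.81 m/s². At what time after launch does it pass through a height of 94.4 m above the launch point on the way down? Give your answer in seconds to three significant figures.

Convert: 318 km/h = 318/3.6 = 88.33 m/s.
Resolve: vₓ = 88.33 cos 37.5° = 70.08 m/s and v_y0 = 88.33 sin 37.5° = 53.77 m/s.
Set y = v_y0 t − ½ g t² = 94.4: 4.905 t² − 53.77 t + 94.4 = 0.
Quadratic formula: t = (53.77 ± √1039.5) / 9.81 = (53.77 ± 32.24) / 9.81 → t = 2.195 s or 8.768 s.
The descending-branch root is 8.768 s.

8.77 s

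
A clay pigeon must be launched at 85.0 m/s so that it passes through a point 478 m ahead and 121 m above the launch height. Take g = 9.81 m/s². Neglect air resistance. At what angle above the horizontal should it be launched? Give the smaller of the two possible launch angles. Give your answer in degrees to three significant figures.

Trajectory: y = x tanθ − g x² (1 + tan²θ)/(2v₀²). With x = 478, y = 121, v₀ = 85.0, g = 9.81:
155.1 tan²θ − 478 tanθ + (276.1) = 0.
tanθ = [478 ± √(478² − 4 × 155.1 × (276.1))] / (2 × 155.1) = (478 ± 239.1) / 310.2, giving tanθ = 0.7701 or 2.311.
θ = 37.60° or 66.61°; the smaller is 37.60°.

37.6°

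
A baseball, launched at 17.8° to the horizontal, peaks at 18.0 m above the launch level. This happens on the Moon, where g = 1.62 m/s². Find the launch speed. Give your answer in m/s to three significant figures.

25.0 m/s

At the peak v_y = 0, so v_y0 = √(2gH) = √(2 × 1.62 × 18.0) = 7.637 m/s.
v_y0 = v₀ sin θ ⇒ v₀ = 7.637 / sin 17.8° = 24.98 m/s.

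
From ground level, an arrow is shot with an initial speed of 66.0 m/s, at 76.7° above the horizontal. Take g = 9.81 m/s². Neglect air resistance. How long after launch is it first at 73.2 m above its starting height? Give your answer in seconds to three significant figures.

1.26 s

Resolve: vₓ = 66.00 cos 76.7° = 15.18 m/s and v_y0 = 66.00 sin 76.7° = 64.23 m/s.
Require v_y0 t − ½ g t² = 73.2, i.e. 4.905 t² − 64.23 t + 73.2 = 0.
t = [64.23 ± √(64.23² − 2·9.81·73.2)] / 9.81 = (64.23 ± 51.86) / 9.81, so t = 1.261 s or t = 11.83 s.
The first (ascending) time is 1.261 s.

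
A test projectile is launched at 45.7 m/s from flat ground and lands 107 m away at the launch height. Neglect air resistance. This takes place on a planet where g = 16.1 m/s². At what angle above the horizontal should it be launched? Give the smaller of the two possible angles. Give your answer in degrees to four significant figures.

R = v₀² sin 2θ / g gives sin 2θ = gR/v₀² = 16.1·107/45.7² = 0.8249.
2θ = 55.57° or 180° − 55.57° = 124.4°, so θ = 27.79° or 62.21°.
The smaller angle is 27.79°.

27.79°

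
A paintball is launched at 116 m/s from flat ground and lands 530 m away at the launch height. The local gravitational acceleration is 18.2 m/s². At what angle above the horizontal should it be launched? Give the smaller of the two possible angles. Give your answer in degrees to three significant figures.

22.9°

R = v₀² sin 2θ / g gives sin 2θ = gR/v₀² = 18.2·530/116² = 0.7169.
2θ = 45.80° or 180° − 45.80° = 134.2°, so θ = 22.90° or 67.10°.
The smaller angle is 22.90°.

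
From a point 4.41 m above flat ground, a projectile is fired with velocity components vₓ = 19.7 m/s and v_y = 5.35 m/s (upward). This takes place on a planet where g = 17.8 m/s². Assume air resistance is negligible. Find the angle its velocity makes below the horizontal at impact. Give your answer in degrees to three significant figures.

34.7°

Vertical motion (up positive, ground at y = 0): 8.900 t² − (5.350) t − 4.41 = 0, so t = (5.350 + √(5.350² + 2·17.8·4.41)) / 17.8 = (5.350 + 13.62) / 17.8 = 1.066 s.
At impact: v_y = v_y0 − g t = −13.62 m/s; vₓ = 19.70 m/s.
Angle below horizontal: arctan(|v_y|/vₓ) = arctan(13.62/19.70) = 34.67°.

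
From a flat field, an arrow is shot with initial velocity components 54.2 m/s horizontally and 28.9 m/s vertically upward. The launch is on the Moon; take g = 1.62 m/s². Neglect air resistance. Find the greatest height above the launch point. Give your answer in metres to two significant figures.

Maximum height: H = v_y0² / (2g) = 28.90² / (2 × 1.62) = 257.8 m.

260 m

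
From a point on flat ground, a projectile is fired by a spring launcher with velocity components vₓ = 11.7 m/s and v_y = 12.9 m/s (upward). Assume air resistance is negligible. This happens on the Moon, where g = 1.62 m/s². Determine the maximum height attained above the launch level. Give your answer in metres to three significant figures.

Maximum height: H = v_y0² / (2g) = 12.90² / (2 × 1.62) = 51.36 m.

51.4 m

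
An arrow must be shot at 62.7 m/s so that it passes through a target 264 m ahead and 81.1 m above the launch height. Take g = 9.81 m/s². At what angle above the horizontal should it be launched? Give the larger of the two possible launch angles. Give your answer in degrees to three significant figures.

Trajectory: y = x tanθ − g x² (1 + tan²θ)/(2v₀²). With x = 264, y = 81.1, v₀ = 62.7, g = 9.81:
86.96 tan²θ − 264 tanθ + (168.1) = 0.
tanθ = [264 ± √(264² − 4 × 86.96 × (168.1))] / (2 × 86.96) = (264 ± 106.0) / 173.9, giving tanθ = 0.9084 or 2.128.
θ = 42.25° or 64.83°; the larger is 64.83°.

64.8°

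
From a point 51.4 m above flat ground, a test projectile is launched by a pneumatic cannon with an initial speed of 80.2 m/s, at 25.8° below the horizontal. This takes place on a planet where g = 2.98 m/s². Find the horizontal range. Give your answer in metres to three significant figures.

Horizontal component vₓ = 80.20 cos 25.8° = 72.21 m/s; vertical v_y0 = −34.91 m/s (downward).
With up positive and y = 0 at the ground: y(t) = 51.4 + (−34.91) t − 1.490 t². Setting y = 0 and taking the positive root: t = [−34.91 + √(34.91² + 2·2.98·51.4)] / 2.98 = (−34.91 + 39.05) / 2.98 = 1.390 s.
Horizontal distance: R = vₓ t = 72.21 × 1.390 = 100.4 m.

100 m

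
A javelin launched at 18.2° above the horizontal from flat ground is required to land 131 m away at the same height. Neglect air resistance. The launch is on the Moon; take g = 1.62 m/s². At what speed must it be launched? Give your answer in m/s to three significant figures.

Level-ground range: R = v₀² sin(2θ)/g, so v₀ = √(gR / sin 2θ).
v₀ = √(1.62 × 131 / sin 36.40°) = √(212.2 / 0.5934) = √357.62 = 18.91 m/s.

18.9 m/s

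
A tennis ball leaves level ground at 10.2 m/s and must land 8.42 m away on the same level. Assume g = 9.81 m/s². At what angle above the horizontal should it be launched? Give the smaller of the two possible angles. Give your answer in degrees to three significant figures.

R = v₀² sin 2θ / g gives sin 2θ = gR/v₀² = 9.81·8.42/10.2² = 0.7939.
2θ = 52.55° or 180° − 52.55° = 127.4°, so θ = 26.28° or 63.72°.
The smaller angle is 26.28°.

26.3°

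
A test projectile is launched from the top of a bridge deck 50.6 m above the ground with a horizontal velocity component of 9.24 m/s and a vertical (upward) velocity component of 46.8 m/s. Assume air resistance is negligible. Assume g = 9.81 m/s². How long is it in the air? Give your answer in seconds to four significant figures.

With up positive and y = 0 at the ground: y(t) = 50.6 + (46.80) t − 4.905 t². Setting y = 0 and taking the positive root: t = [46.80 + √(46.80² + 2·9.81·50.6)] / 9.81 = (46.80 + 56.42) / 9.81 = 10.52 s.

10.52 s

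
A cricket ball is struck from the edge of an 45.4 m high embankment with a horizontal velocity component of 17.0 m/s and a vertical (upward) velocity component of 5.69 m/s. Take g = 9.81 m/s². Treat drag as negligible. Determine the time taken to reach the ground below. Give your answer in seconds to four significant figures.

3.677 s

Vertical motion (up positive, ground at y = 0): 4.905 t² − (5.690) t − 45.4 = 0, so t = (5.690 + √(5.690² + 2·9.81·45.4)) / 9.81 = (5.690 + 30.38) / 9.81 = 3.677 s.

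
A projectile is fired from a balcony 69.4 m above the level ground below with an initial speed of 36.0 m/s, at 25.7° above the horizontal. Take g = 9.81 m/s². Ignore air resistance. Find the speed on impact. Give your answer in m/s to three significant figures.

51.6 m/s

Resolve: vₓ = 36.00 cos 25.7° = 32.44 m/s and v_y0 = 36.00 sin 25.7° = 15.61 m/s.
With up positive and y = 0 at the ground: y(t) = 69.4 + (15.61) t − 4.905 t². Setting y = 0 and taking the positive root: t = [15.61 + √(15.61² + 2·9.81·69.4)] / 9.81 = (15.61 + 40.07) / 9.81 = 5.676 s.
Vertical velocity at impact: v_y = v_y0 − g t = 15.61 − 9.81 × 5.676 = −40.07 m/s.
Speed: |v| = √(vₓ² + v_y²) = √(32.44² + 40.07²) = 51.55 m/s.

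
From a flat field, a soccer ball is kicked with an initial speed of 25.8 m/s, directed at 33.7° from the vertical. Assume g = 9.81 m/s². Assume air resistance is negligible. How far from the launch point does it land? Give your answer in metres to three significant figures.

Horizontal component vₓ = 25.80 sin 33.7° = 14.31 m/s; vertical v_y0 = 25.80 cos 33.7° = 21.46 m/s.
Flight time T = 2 v_y0 / g = 4.376 s.
Horizontal distance R = vₓ T = 14.31 × 4.376 = 62.64 m.

62.6 m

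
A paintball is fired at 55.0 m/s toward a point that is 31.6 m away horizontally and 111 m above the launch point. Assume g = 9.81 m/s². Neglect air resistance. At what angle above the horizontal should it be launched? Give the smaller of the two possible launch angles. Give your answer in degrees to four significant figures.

Trajectory: y = x tanθ − g x² (1 + tan²θ)/(2v₀²). With x = 31.6, y = 111, v₀ = 55.0, g = 9.81:
1.619 tan²θ − 31.6 tanθ + (112.6) = 0.
tanθ = [31.6 ± √(31.6² − 4 × 1.619 × (112.6))] / (2 × 1.619) = (31.6 ± 16.41) / 3.238, giving tanθ = 4.692 or 14.82.
θ = 77.97° or 86.14°; the smaller is 77.97°.

77.97°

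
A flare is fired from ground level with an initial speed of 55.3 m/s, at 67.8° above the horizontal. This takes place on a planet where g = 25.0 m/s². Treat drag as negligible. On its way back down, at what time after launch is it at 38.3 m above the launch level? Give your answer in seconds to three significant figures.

3.11 s

Horizontal component vₓ = 55.30 cos 67.8° = 20.89 m/s; vertical v_y0 = 55.30 sin 67.8° = 51.20 m/s.
Require v_y0 t − ½ g t² = 38.3, i.e. 12.50 t² − 51.20 t + 38.3 = 0.
Quadratic formula: t = (51.20 ± √706.51) / 25.0 = (51.20 ± 26.58) / 25.0 → t = 0.9848 s or 3.111 s.
The descending-branch root is 3.111 s.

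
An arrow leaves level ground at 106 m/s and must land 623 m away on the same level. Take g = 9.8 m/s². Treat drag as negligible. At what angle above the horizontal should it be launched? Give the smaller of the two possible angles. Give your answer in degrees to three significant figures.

16.5°

R = v₀² sin 2θ / g gives sin 2θ = gR/v₀² = 9.80·623/106² = 0.5434.
2θ = 32.91° or 180° − 32.91° = 147.1°, so θ = 16.46° or 73.54°.
The smaller angle is 16.46°.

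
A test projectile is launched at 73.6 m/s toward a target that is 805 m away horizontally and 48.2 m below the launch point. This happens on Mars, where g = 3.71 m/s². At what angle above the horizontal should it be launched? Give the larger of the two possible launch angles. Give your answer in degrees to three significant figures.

73.6°

Trajectory: y = x tanθ − g x² (1 + tan²θ)/(2v₀²). With x = 805, y = −48.2, v₀ = 73.6, g = 3.71:
221.9 tan²θ − 805 tanθ + (173.7) = 0.
tanθ = [805 ± √(805² − 4 × 221.9 × (173.7))] / (2 × 221.9) = (805 ± 702.7) / 443.8, giving tanθ = 0.2304 or 3.397.
θ = 12.98° or 73.60°; the larger is 73.60°.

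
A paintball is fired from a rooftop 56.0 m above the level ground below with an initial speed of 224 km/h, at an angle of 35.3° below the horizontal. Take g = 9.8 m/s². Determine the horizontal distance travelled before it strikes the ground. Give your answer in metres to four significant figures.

Convert: 224 km/h = 224/3.6 = 62.22 m/s.
Components: vₓ = 62.22 cos 35.3° = 50.78 m/s, v_y0 = −35.96 m/s (downward).
Vertical motion (up positive, ground at y = 0): 4.900 t² − (−35.96) t − 56.0 = 0, so t = (−35.96 + √(35.96² + 2·9.80·56.0)) / 9.80 = (−35.96 + 48.89) / 9.80 = 1.320 s.
Horizontal distance: R = vₓ t = 50.78 × 1.320 = 67.03 m.

67.03 m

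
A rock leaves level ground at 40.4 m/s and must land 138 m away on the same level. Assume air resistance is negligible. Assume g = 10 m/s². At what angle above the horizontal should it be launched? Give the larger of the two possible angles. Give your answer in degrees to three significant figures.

Level-ground range R = v₀² sin(2θ)/g ⇒ sin(2θ) = gR/v₀² = 10.0 × 138 / 40.4² = 0.8455.
2θ = 57.73° or 180° − 57.73° = 122.3°, so θ = 28.86° or 61.14°.
The larger angle is 61.14°.

61.1°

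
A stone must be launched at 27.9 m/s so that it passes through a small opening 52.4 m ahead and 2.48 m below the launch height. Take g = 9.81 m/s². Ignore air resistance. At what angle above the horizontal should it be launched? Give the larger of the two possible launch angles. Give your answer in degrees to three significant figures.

Trajectory: y = x tanθ − g x² (1 + tan²θ)/(2v₀²). With x = 52.4, y = −2.48, v₀ = 27.9, g = 9.81:
17.30 tan²θ − 52.4 tanθ + (14.82) = 0.
tanθ = [52.4 ± √(52.4² − 4 × 17.30 × (14.82))] / (2 × 17.30) = (52.4 ± 41.47) / 34.60, giving tanθ = 0.3158 or 2.713.
θ = 17.53° or 69.76°; the larger is 69.76°.

69.8°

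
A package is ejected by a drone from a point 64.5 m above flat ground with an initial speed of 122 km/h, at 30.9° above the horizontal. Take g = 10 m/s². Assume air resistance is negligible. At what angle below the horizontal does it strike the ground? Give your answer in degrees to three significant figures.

53.9°

Convert: 122 km/h = 122/3.6 = 33.89 m/s.
Horizontal component vₓ = 33.89 cos 30.9° = 29.08 m/s; vertical v_y0 = 33.89 sin 30.9° = 17.40 m/s.
With up positive and y = 0 at the ground: y(t) = 64.5 + (17.40) t − 5.000 t². Setting y = 0 and taking the positive root: t = [17.40 + √(17.40² + 2·10.0·64.5)] / 10.0 = (17.40 + 39.91) / 10.0 = 5.731 s.
At impact: v_y = v_y0 − g t = −39.91 m/s; vₓ = 29.08 m/s.
Angle below horizontal: arctan(|v_y|/vₓ) = arctan(39.91/29.08) = 53.92°.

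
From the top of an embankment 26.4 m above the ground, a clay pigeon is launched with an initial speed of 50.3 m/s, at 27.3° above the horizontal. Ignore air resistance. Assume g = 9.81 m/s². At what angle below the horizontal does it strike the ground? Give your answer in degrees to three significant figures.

35.9°

Components: vₓ = 50.30 cos 27.3° = 44.70 m/s, v_y0 = 50.30 sin 27.3° = 23.07 m/s.
With up positive and y = 0 at the ground: y(t) = 26.4 + (23.07) t − 4.905 t². Setting y = 0 and taking the positive root: t = [23.07 + √(23.07² + 2·9.81·26.4)] / 9.81 = (23.07 + 32.41) / 9.81 = 5.655 s.
At impact: v_y = v_y0 − g t = −32.41 m/s; vₓ = 44.70 m/s.
Angle below horizontal: arctan(|v_y|/vₓ) = arctan(32.41/44.70) = 35.94°.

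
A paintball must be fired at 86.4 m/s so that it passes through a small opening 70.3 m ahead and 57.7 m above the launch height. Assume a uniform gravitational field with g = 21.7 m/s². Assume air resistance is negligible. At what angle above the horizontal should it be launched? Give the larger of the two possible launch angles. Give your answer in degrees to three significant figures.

83.5°

Trajectory: y = x tanθ − g x² (1 + tan²θ)/(2v₀²). With x = 70.3, y = 57.7, v₀ = 86.4, g = 21.7:
7.183 tan²θ − 70.3 tanθ + (64.88) = 0.
tanθ = [70.3 ± √(70.3² − 4 × 7.183 × (64.88))] / (2 × 7.183) = (70.3 ± 55.48) / 14.37, giving tanθ = 1.032 or 8.755.
θ = 45.89° or 83.48°; the larger is 83.48°.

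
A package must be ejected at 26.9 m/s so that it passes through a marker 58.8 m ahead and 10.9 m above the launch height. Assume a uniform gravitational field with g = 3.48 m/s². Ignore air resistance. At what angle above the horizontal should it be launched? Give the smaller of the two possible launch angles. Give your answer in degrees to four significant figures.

Trajectory: y = x tanθ − g x² (1 + tan²θ)/(2v₀²). With x = 58.8, y = 10.9, v₀ = 26.9, g = 3.48:
8.314 tan²θ − 58.8 tanθ + (19.21) = 0.
tanθ = [58.8 ± √(58.8² − 4 × 8.314 × (19.21))] / (2 × 8.314) = (58.8 ± 53.09) / 16.63, giving tanθ = 0.3434 or 6.729.
θ = 18.95° or 81.55°; the smaller is 18.95°.

18.95°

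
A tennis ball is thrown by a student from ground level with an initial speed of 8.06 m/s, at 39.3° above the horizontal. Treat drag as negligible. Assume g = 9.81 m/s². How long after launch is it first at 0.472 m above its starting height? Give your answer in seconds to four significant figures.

0.1026 s

Resolve: vₓ = 8.060 cos 39.3° = 6.237 m/s and v_y0 = 8.060 sin 39.3° = 5.105 m/s.
Require v_y0 t − ½ g t² = 0.472, i.e. 4.905 t² − 5.105 t + 0.472 = 0.
Quadratic formula: t = (5.105 ± √16.801) / 9.81 = (5.105 ± 4.099) / 9.81 → t = 0.1026 s or 0.9382 s.
The first (ascending) time is 0.1026 s.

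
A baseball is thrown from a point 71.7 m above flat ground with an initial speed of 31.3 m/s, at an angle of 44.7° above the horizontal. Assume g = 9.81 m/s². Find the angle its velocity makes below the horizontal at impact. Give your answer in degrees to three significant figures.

Horizontal component vₓ = 31.30 cos 44.7° = 22.25 m/s; vertical v_y0 = 31.30 sin 44.7° = 22.02 m/s.
Vertical motion (up positive, ground at y = 0): 4.905 t² − (22.02) t − 71.7 = 0, so t = (22.02 + √(22.02² + 2·9.81·71.7)) / 9.81 = (22.02 + 43.49) / 9.81 = 6.678 s.
At impact: v_y = v_y0 − g t = −43.49 m/s; vₓ = 22.25 m/s.
Angle below horizontal: arctan(|v_y|/vₓ) = arctan(43.49/22.25) = 62.91°.

62.9°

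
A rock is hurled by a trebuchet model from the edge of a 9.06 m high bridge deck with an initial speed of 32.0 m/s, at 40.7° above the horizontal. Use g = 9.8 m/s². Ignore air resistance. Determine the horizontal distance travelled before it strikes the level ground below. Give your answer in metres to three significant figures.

113 m

vₓ = 32.00 cos 40.7° = 24.26 m/s; v_y0 = 32.00 sin 40.7° = 20.87 m/s.
With up positive and y = 0 at the ground: y(t) = 9.06 + (20.87) t − 4.900 t². Setting y = 0 and taking the positive root: t = [20.87 + √(20.87² + 2·9.80·9.06)] / 9.80 = (20.87 + 24.76) / 9.80 = 4.656 s.
Horizontal distance: R = vₓ t = 24.26 × 4.656 = 112.9 m.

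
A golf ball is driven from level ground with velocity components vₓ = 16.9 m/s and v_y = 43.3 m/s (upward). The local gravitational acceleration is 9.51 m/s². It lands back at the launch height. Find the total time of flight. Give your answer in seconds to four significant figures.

Time of flight on level ground: T = 2 v_y0 / g = 2 × 43.30 / 9.51 = 9.106 s.

9.106 s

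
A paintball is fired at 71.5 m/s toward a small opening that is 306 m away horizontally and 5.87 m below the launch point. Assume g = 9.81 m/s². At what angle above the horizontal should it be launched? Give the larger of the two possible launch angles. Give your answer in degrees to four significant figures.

72.15°

Trajectory: y = x tanθ − g x² (1 + tan²θ)/(2v₀²). With x = 306, y = −5.87, v₀ = 71.5, g = 9.81:
89.84 tan²θ − 306 tanθ + (83.97) = 0.
tanθ = [306 ± √(306² − 4 × 89.84 × (83.97))] / (2 × 89.84) = (306 ± 251.9) / 179.7, giving tanθ = 0.3010 or 3.105.
θ = 16.75° or 72.15°; the larger is 72.15°.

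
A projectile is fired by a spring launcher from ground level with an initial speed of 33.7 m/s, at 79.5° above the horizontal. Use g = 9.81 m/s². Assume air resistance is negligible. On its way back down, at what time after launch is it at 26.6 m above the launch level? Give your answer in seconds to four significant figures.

5.824 s

vₓ = 33.70 cos 79.5° = 6.141 m/s; v_y0 = 33.70 sin 79.5° = 33.14 m/s.
Height y(t) = 33.14 t − 4.905 t² = 26.6 gives 4.905 t² − 33.14 t + 26.6 = 0.
Quadratic formula: t = (33.14 ± √576.08) / 9.81 = (33.14 ± 24.00) / 9.81 → t = 0.9311 s or 5.824 s.
The descending-branch root is 5.824 s.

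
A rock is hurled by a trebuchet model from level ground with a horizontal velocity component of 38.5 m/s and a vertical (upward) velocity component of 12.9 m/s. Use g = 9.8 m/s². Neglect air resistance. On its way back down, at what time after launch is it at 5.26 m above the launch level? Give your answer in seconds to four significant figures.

2.128 s

Require v_y0 t − ½ g t² = 5.26, i.e. 4.900 t² − 12.90 t + 5.26 = 0.
t = [12.90 ± √(12.90² − 2·9.80·5.26)] / 9.80 = (12.90 ± 7.957) / 9.80, so t = 0.5044 s or t = 2.128 s.
The descending-branch root is 2.128 s.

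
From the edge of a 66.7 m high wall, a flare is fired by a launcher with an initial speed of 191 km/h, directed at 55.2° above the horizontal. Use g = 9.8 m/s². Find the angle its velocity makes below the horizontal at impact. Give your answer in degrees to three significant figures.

Convert: 191 km/h = 191/3.6 = 53.06 m/s.
Resolve: vₓ = 53.06 cos 55.2° = 30.28 m/s and v_y0 = 53.06 sin 55.2° = 43.57 m/s.
With up positive and y = 0 at the ground: y(t) = 66.7 + (43.57) t − 4.900 t². Setting y = 0 and taking the positive root: t = [43.57 + √(43.57² + 2·9.80·66.7)] / 9.80 = (43.57 + 56.62) / 9.80 = 10.22 s.
At impact: v_y = v_y0 − g t = −56.62 m/s; vₓ = 30.28 m/s.
Angle below horizontal: arctan(|v_y|/vₓ) = arctan(56.62/30.28) = 61.86°.

61.9°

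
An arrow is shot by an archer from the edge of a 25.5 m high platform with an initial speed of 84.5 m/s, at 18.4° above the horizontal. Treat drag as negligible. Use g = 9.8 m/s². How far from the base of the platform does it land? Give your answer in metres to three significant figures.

Horizontal component vₓ = 84.50 cos 18.4° = 80.18 m/s; vertical v_y0 = 84.50 sin 18.4° = 26.67 m/s.
The projectile lands when y = 25.5 + (26.67) t − ½·9.80·t² = 0. Positive root: t = (26.67 + √(26.67² + 2·9.80·25.5)) / 9.80 = (26.67 + 34.80) / 9.80 = 6.273 s.
Horizontal distance: R = vₓ t = 80.18 × 6.273 = 503.0 m.

503 m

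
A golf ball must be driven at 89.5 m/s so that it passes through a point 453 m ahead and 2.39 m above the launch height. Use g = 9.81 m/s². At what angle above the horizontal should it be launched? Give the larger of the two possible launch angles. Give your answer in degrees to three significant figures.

Trajectory: y = x tanθ − g x² (1 + tan²θ)/(2v₀²). With x = 453, y = 2.39, v₀ = 89.5, g = 9.81:
125.7 tan²θ − 453 tanθ + (128.0) = 0.
tanθ = [453 ± √(453² − 4 × 125.7 × (128.0))] / (2 × 125.7) = (453 ± 375.3) / 251.3, giving tanθ = 0.3092 or 3.296.
θ = 17.18° or 73.12°; the larger is 73.12°.

73.1°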